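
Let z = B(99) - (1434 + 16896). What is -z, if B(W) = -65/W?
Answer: 1814735/99 ≈ 18331.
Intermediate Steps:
z = -1814735/99 (z = -65/99 - (1434 + 16896) = -65*1/99 - 1*18330 = -65/99 - 18330 = -1814735/99 ≈ -18331.)
-z = -1*(-1814735/99) = 1814735/99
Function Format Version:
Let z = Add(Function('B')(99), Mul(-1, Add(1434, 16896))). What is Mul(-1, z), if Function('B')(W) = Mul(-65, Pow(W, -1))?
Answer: Rational(1814735, 99) ≈ 18331.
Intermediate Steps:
z = Rational(-1814735, 99) (z = Add(Mul(-65, Pow(99, -1)), Mul(-1, Add(1434, 16896))) = Add(Mul(-65, Rational(1, 99)), Mul(-1, 18330)) = Add(Rational(-65, 99), -18330) = Rational(-1814735, 99) ≈ -18331.)
Mul(-1, z) = Mul(-1, Rational(-1814735, 99)) = Rational(1814735, 99)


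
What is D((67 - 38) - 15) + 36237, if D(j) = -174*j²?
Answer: 2133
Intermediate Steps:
D((67 - 38) - 15) + 36237 = -174*((67 - 38) - 15)² + 36237 = -174*(29 - 15)² + 36237 = -174*14² + 36237 = -174*196 + 36237 = -34104 + 36237 = 2133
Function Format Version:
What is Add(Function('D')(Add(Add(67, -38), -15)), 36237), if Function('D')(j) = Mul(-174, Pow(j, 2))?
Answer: 2133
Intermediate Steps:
Add(Function('D')(Add(Add(67, -38), -15)), 36237) = Add(Mul(-174, Pow(Add(Add(67, -38), -15), 2)), 36237) = Add(Mul(-174, Pow(Add(29, -15), 2)), 36237) = Add(Mul(-174, Pow(14, 2)), 36237) = Add(Mul(-174, 196), 36237) = Add(-34104, 36237) = 2133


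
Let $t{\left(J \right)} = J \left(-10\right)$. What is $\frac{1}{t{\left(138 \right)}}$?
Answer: $- \frac{1}{1380} \approx -0.00072464$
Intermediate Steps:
$t{\left(J \right)} = - 10 J$
$\frac{1}{t{\left(138 \right)}} = \frac{1}{\left(-10\right) 138} = \frac{1}{-1380} = - \frac{1}{1380}$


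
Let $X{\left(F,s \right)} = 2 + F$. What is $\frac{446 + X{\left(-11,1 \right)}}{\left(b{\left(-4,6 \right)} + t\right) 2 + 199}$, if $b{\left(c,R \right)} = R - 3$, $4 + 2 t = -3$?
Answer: $\frac{437}{198} \approx 2.2071$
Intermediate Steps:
$t = - \frac{7}{2}$ ($t = -2 + \frac{1}{2} \left(-3\right) = -2 - \frac{3}{2} = - \frac{7}{2} \approx -3.5$)
$b{\left(c,R \right)} = -3 + R$
$\frac{446 + X{\left(-11,1 \right)}}{\left(b{\left(-4,6 \right)} + t\right) 2 + 199} = \frac{446 + \left(2 - 11\right)}{\left(\left(-3 + 6\right) - \frac{7}{2}\right) 2 + 199} = \frac{446 - 9}{\left(3 - \frac{7}{2}\right) 2 + 199} = \frac{437}{\left(- \frac{1}{2}\right) 2 + 199} = \frac{437}{-1 + 199} = \frac{437}{198}$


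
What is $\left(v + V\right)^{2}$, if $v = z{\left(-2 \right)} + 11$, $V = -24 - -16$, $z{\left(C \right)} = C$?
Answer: $1$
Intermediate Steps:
$V = -8$ ($V = -24 + 16 = -8$)
$v = 9$ ($v = -2 + 11 = 9$)
$\left(v + V\right)^{2} = \left(9 - 8\right)^{2} = 1^{2} = 1$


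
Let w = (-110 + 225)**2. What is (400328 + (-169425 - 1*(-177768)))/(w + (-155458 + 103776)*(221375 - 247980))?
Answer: 408671/1375012835 ≈ 0.00029721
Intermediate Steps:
w = 13225 (w = 115**2 = 13225)
(400328 + (-169425 - 1*(-177768)))/(w + (-155458 + 103776)*(221375 - 247980)) = (400328 + (-169425 - 1*(-177768)))/(13225 + (-155458 + 103776)*(221375 - 247980)) = (400328 + (-169425 + 177768))/(13225 - 51682*(-26605)) = (400328 + 8343)/(13225 + 1374999610) = 408671/1375012835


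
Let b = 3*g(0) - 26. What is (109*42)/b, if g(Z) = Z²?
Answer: -2289/13 ≈ -176.08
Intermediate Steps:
b = -26 (b = 3*0² - 26 = 3*0 - 26 = 0 - 26 = -26)
(109*42)/b = (109*42)/(-26) = 4578*(-1/26) = -2289/13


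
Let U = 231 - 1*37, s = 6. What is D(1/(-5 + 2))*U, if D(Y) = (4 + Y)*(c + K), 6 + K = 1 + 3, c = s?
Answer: 8536/3 ≈ 2845.3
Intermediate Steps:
c = 6
U = 194 (U = 231 - 37 = 194)
K = -2 (K = -6 + (1 + 3) = -6 + 4 = -2)
D(Y) = 16 + 4*Y (D(Y) = (4 + Y)*(6 - 2) = (4 + Y)*4 = 16 + 4*Y)
D(1/(-5 + 2))*U = (16 + 4/(-5 + 2))*194 = (16 + 4/(-3))*194 = (16 + 4*(-⅓))*194 = (16 - 4/3)*194 = (44/3)*194 = 8536/3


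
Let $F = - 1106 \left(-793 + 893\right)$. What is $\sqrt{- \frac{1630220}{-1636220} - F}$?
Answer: $\frac{\sqrt{740256861639021}}{81811} \approx 332.57$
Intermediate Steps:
$F = -110600$ ($F = \left(-1106\right) 100 = -110600$)
$\sqrt{- \frac{1630220}{-1636220} - F} = \sqrt{- \frac{1630220}{-1636220} - -110600} = \sqrt{\left(-1630220\right) \left(- \frac{1}{1636220}\right) + 110600} = \sqrt{\frac{81511}{81811} + 110600} = \sqrt{\frac{9048378111}{81811}} = \frac{\sqrt{740256861639021}}{81811}$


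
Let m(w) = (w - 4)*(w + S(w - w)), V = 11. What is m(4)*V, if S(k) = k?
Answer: 0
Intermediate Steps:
m(w) = w*(-4 + w) (m(w) = (w - 4)*(w + (w - w)) = (-4 + w)*(w + 0) = (-4 + w)*w = w*(-4 + w))
m(4)*V = (4*(-4 + 4))*11 = (4*0)*11 = 0*11 = 0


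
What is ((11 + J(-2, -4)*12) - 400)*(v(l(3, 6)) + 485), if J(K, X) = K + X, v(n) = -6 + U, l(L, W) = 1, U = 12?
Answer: -226351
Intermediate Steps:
v(n) = 6 (v(n) = -6 + 12 = 6)
((11 + J(-2, -4)*12) - 400)*(v(l(3, 6)) + 485) = ((11 + (-2 - 4)*12) - 400)*(6 + 485) = ((11 - 6*12) - 400)*491 = ((11 - 72) - 400)*491 = (-61 - 400)*491 = -461*491 = -226351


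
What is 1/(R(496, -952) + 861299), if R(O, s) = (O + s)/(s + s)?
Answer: 238/204989219 ≈ 1.1610e-6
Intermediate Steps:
R(O, s) = (O + s)/(2*s) (R(O, s) = (O + s)/((2*s)) = (O + s)*(1/(2*s)) = (O + s)/(2*s))
1/(R(496, -952) + 861299) = 1/((½)*(496 - 952)/(-952) + 861299) = 1/((½)*(-1/952)*(-456) + 861299) = 1/(57/238 + 861299) = 1/(204989219/238) = 238/204989219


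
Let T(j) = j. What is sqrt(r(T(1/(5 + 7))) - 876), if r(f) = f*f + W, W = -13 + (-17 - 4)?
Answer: I*sqrt(131039)/12 ≈ 30.166*I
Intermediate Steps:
W = -34 (W = -13 - 21 = -34)
r(f) = -34 + f**2 (r(f) = f*f - 34 = f**2 - 34 = -34 + f**2)
sqrt(r(T(1/(5 + 7))) - 876) = sqrt((-34 + (1/(5 + 7))**2) - 876) = sqrt((-34 + (1/12)**2) - 876) = sqrt((-34 + 1/144) - 876) = sqrt(-4895/144 - 876) = sqrt(-131039/144) = I*sqrt(131039)/12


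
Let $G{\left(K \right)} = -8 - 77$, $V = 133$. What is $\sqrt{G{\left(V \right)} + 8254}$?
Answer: $\sqrt{8169} \approx 90.383$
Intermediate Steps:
$G{\left(K \right)} = -85$
$\sqrt{G{\left(V \right)} + 8254} = \sqrt{-85 + 8254} = \sqrt{8169}$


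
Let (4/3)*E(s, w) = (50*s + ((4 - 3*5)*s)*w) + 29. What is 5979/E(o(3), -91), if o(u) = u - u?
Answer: 7972/29 ≈ 274.90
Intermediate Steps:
o(u) = 0
E(s, w) = 87/4 + 75*s/2 - 33*s*w/4 (E(s, w) = 3*((50*s + ((4 - 3*5)*s)*w) + 29)/4 = 3*((50*s + ((4 - 15)*s)*w) + 29)/4 = 3*((50*s + (-11*s)*w) + 29)/4 = 3*((50*s - 11*s*w) + 29)/4 = 3*(29 + 50*s - 11*s*w)/4 = 87/4 + 75*s/2 - 33*s*w/4)
5979/E(o(3), -91) = 5979/(87/4 + (75/2)*0 - 33/4*0*(-91)) = 5979/(87/4 + 0 + 0) = 5979/(87/4) = 5979*(4/87) = 7972/29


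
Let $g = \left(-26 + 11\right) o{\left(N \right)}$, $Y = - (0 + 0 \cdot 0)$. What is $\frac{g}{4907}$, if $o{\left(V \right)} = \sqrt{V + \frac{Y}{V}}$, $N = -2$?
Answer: $- \frac{15 i \sqrt{2}}{4907} \approx - 0.0043231 i$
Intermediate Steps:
$Y = 0$ ($Y = - (0 + 0) = \left(-1\right) 0 = 0$)
$o{\left(V \right)} = \sqrt{V}$ ($o{\left(V \right)} = \sqrt{V + \frac{0}{V}} = \sqrt{V + 0} = \sqrt{V}$)
$g = - 15 i \sqrt{2}$ ($g = \left(-26 + 11\right) \sqrt{-2} = - 15 i \sqrt{2} \approx - 21.213 i$)
$\frac{g}{4907} = \frac{\left(-15\right) i \sqrt{2}}{4907} = - 15 i \sqrt{2} \cdot \frac{1}{4907} = - \frac{15 i \sqrt{2}}{4907}$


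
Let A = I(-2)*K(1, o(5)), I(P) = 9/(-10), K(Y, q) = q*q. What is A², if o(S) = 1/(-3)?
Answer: 1/100 ≈ 0.010000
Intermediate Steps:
o(S) = -⅓
K(Y, q) = q²
I(P) = -9/10 (I(P) = 9*(-⅒) = -9/10)
A = -⅒ (A = -9*(-⅓)²/10 = -9/10*⅑ = -⅒ ≈ -0.10000)
A² = (-⅒)² = 1/100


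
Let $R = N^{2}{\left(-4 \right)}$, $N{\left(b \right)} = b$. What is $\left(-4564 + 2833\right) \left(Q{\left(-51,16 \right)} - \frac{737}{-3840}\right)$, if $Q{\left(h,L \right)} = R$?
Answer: $- \frac{35876129}{1280} \approx -28028.0$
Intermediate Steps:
$R = 16$ ($R = \left(-4\right)^{2} = 16$)
$Q{\left(h,L \right)} = 16$
$\left(-4564 + 2833\right) \left(Q{\left(-51,16 \right)} - \frac{737}{-3840}\right) = \left(-4564 + 2833\right) \left(16 - \frac{737}{-3840}\right) = - 1731 \left(16 - - \frac{737}{3840}\right) = - 1731 \left(16 + \frac{737}{3840}\right) = \left(-1731\right) \frac{62177}{3840} = - \frac{35876129}{1280}$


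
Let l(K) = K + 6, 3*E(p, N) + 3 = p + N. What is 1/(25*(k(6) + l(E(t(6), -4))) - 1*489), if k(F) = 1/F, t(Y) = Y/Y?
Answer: -6/2309 ≈ -0.0025985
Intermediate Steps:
t(Y) = 1
E(p, N) = -1 + N/3 + p/3 (E(p, N) = -1 + (p + N)/3 = -1 + (N + p)/3 = -1 + (N/3 + p/3) = -1 + N/3 + p/3)
l(K) = 6 + K
1/(25*(k(6) + l(E(t(6), -4))) - 1*489) = 1/(25*(1/6 + (6 + (-1 + (⅓)*(-4) + (⅓)*1))) - 1*489) = 1/(25*(⅙ + (6 + (-1 - 4/3 + ⅓))) - 489) = 1/(25*(⅙ + (6 - 2)) - 489) = 1/(25*(⅙ + 4) - 489) = 1/(25*(25/6) - 489) = 1/(625/6 - 489) = 1/(-2309/6) = -6/2309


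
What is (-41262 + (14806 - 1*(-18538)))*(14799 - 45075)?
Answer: 239725368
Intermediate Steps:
(-41262 + (14806 - 1*(-18538)))*(14799 - 45075) = (-41262 + (14806 + 18538))*(-30276) = (-41262 + 33344)*(-30276) = -7918*(-30276) = 239725368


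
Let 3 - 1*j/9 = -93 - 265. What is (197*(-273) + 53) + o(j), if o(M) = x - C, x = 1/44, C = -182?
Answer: -2356023/44 ≈ -53546.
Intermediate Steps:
j = 3249 (j = 27 - 9*(-93 - 265) = 27 - 9*(-358) = 27 + 3222 = 3249)
x = 1/44 ≈ 0.022727
o(M) = 8009/44 (o(M) = 1/44 - 1*(-182) = 1/44 + 182 = 8009/44)
(197*(-273) + 53) + o(j) = (197*(-273) + 53) + 8009/44 = (-53781 + 53) + 8009/44 = -53728 + 8009/44 = -2356023/44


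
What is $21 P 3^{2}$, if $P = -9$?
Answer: $-1701$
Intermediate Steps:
$21 P 3^{2} = 21 \left(-9\right) 3^{2} = \left(-189\right) 9 = -1701$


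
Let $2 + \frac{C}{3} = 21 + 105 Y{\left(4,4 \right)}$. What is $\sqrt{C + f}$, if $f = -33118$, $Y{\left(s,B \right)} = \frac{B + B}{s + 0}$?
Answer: $i \sqrt{32431} \approx 180.09 i$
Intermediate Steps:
$Y{\left(s,B \right)} = \frac{2 B}{s}$
$C = 687$ ($C = -6 + 3 \left(21 + 105 \cdot 2 \cdot 4 \cdot \frac{1}{4}\right) = -6 + 3 \left(21 + 105 \cdot 2\right) = -6 + 3 \left(21 + 210\right) = -6 + 3 \cdot 231 = -6 + 693 = 687$)
$\sqrt{C + f} = \sqrt{687 - 33118} = \sqrt{-32431} = i \sqrt{32431}$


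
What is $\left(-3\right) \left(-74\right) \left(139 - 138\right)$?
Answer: $222$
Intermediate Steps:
$\left(-3\right) \left(-74\right) \left(139 - 138\right) = 222 \cdot 1 = 222$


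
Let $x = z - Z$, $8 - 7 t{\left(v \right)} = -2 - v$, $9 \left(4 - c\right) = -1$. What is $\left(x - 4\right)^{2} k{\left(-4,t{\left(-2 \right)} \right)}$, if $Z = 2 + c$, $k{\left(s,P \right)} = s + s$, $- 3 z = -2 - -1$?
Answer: $- \frac{61952}{81} \approx -764.84$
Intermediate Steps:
$c = \frac{37}{9}$ ($c = 4 - - \frac{1}{9} = 4 + \frac{1}{9} = \frac{37}{9} \approx 4.1111$)
$z = \frac{1}{3}$ ($z = - \frac{-2 - -1}{3} = - \frac{-2 + 1}{3} = \left(- \frac{1}{3}\right) \left(-1\right) = \frac{1}{3} \approx 0.33333$)
$t{\left(v \right)} = \frac{10}{7} + \frac{v}{7}$ ($t{\left(v \right)} = \frac{8}{7} - \frac{-2 - v}{7} = \frac{8}{7} + \left(\frac{2}{7} + \frac{v}{7}\right) = \frac{10}{7} + \frac{v}{7}$)
$k{\left(s,P \right)} = 2 s$
$Z = \frac{55}{9}$ ($Z = 2 + \frac{37}{9} = \frac{55}{9} \approx 6.1111$)
$x = - \frac{52}{9}$ ($x = \frac{1}{3} - \frac{55}{9} = - \frac{52}{9} \approx -5.7778$)
$\left(x - 4\right)^{2} k{\left(-4,t{\left(-2 \right)} \right)} = \left(- \frac{52}{9} - 4\right)^{2} \cdot 2 \left(-4\right) = \left(- \frac{88}{9}\right)^{2} \left(-8\right) = \frac{7744}{81} \left(-8\right) = - \frac{61952}{81}$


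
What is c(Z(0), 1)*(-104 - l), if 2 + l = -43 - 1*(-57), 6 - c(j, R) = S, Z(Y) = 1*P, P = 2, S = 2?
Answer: -464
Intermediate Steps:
Z(Y) = 2 (Z(Y) = 1*2 = 2)
c(j, R) = 4 (c(j, R) = 6 - 1*2 = 6 - 2 = 4)
l = 12 (l = -2 + (-43 - 1*(-57)) = -2 + (-43 + 57) = -2 + 14 = 12)
c(Z(0), 1)*(-104 - l) = 4*(-104 - 1*12) = 4*(-104 - 12) = 4*(-116) = -464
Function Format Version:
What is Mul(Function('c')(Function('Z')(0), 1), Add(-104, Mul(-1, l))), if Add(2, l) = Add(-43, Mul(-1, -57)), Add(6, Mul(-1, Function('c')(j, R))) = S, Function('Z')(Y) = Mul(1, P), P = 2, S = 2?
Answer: -464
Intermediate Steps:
Function('Z')(Y) = 2 (Function('Z')(Y) = Mul(1, 2) = 2)
Function('c')(j, R) = 4 (Function('c')(j, R) = Add(6, Mul(-1, 2)) = Add(6, -2) = 4)
l = 12 (l = Add(-2, Add(-43, Mul(-1, -57))) = Add(-2, Add(-43, 57)) = Add(-2, 14) = 12)
Mul(Function('c')(Function('Z')(0), 1), Add(-104, Mul(-1, l))) = Mul(4, Add(-104, Mul(-1, 12))) = Mul(4, Add(-104, -12)) = Mul(4, -116) = -464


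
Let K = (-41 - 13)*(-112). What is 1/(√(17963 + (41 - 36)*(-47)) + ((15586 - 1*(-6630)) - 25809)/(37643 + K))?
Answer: 156981763/33841028001519 + 15271227848*√277/33841028001519 ≈ 0.0075152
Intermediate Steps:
K = 6048 (K = -54*(-112) = 6048)
1/(√(17963 + (41 - 36)*(-47)) + ((15586 - 1*(-6630)) - 25809)/(37643 + K)) = 1/(√(17963 + (41 - 36)*(-47)) + ((15586 - 1*(-6630)) - 25809)/(37643 + 6048)) = 1/(√(17963 + 5*(-47)) + ((15586 + 6630) - 25809)/43691) = 1/(√(17963 - 235) + (22216 - 25809)*(1/43691)) = 1/(√17728 - 3593*1/43691) = 1/(8*√277 - 3593/43691) = 1/(-3593/43691 + 8*√277)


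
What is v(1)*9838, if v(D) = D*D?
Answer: 9838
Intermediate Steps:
v(D) = D²
v(1)*9838 = 1²*9838 = 1*9838 = 9838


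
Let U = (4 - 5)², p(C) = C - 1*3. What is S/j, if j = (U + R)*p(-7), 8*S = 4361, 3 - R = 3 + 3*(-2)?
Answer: -623/80 ≈ -7.7875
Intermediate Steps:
R = 6 (R = 3 - (3 + 3*(-2)) = 3 - (3 - 6) = 3 - 1*(-3) = 3 + 3 = 6)
p(C) = -3 + C (p(C) = C - 3 = -3 + C)
U = 1 (U = (-1)² = 1)
S = 4361/8 (S = (⅛)*4361 = 4361/8 ≈ 545.13)
j = -70 (j = (1 + 6)*(-3 - 7) = 7*(-10) = -70)
S/j = (4361/8)/(-70) = (4361/8)*(-1/70) = -623/80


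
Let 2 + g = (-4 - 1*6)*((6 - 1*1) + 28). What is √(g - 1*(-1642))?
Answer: √1310 ≈ 36.194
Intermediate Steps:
g = -332 (g = -2 + (-4 - 1*6)*((6 - 1*1) + 28) = -2 + (-4 - 6)*((6 - 1) + 28) = -2 - 10*(5 + 28) = -2 - 10*33 = -2 - 330 = -332)
√(g - 1*(-1642)) = √(-332 - 1*(-1642)) = √(-332 + 1642) = √1310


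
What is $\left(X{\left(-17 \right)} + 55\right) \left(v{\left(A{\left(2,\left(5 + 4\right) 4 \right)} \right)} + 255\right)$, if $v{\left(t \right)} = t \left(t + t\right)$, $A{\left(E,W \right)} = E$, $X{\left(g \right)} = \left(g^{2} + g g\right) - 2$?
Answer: $165953$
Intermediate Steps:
$X{\left(g \right)} = -2 + 2 g^{2}$ ($X{\left(g \right)} = \left(g^{2} + g^{2}\right) - 2 = 2 g^{2} - 2 = -2 + 2 g^{2}$)
$v{\left(t \right)} = 2 t^{2}$ ($v{\left(t \right)} = t 2 t = 2 t^{2}$)
$\left(X{\left(-17 \right)} + 55\right) \left(v{\left(A{\left(2,\left(5 + 4\right) 4 \right)} \right)} + 255\right) = \left(\left(-2 + 2 \left(-17\right)^{2}\right) + 55\right) \left(2 \cdot 2^{2} + 255\right) = \left(\left(-2 + 2 \cdot 289\right) + 55\right) \left(2 \cdot 4 + 255\right) = \left(\left(-2 + 578\right) + 55\right) \left(8 + 255\right) = \left(576 + 55\right) 263 = 631 \cdot 263 = 165953$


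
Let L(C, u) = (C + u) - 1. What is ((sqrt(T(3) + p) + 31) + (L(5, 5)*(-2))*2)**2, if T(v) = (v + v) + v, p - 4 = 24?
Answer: (-5 + sqrt(37))**2 ≈ 1.1724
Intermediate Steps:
p = 28 (p = 4 + 24 = 28)
T(v) = 3*v (T(v) = 2*v + v = 3*v)
L(C, u) = -1 + C + u
((sqrt(T(3) + p) + 31) + (L(5, 5)*(-2))*2)**2 = ((sqrt(3*3 + 28) + 31) + ((-1 + 5 + 5)*(-2))*2)**2 = ((sqrt(9 + 28) + 31) + (9*(-2))*2)**2 = ((sqrt(37) + 31) - 18*2)**2 = ((31 + sqrt(37)) - 36)**2 = (-5 + sqrt(37))**2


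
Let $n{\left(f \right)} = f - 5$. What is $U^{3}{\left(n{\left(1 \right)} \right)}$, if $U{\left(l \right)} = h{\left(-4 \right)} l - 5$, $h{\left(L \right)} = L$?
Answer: $1331$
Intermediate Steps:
$n{\left(f \right)} = -5 + f$
$U{\left(l \right)} = -5 - 4 l$ ($U{\left(l \right)} = - 4 l - 5 = -5 - 4 l$)
$U^{3}{\left(n{\left(1 \right)} \right)} = \left(-5 - 4 \left(-5 + 1\right)\right)^{3} = \left(-5 - -16\right)^{3} = \left(-5 + 16\right)^{3} = 11^{3} = 1331$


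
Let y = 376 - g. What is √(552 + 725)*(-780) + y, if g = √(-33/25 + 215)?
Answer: 376 - 780*√1277 - √5342/5 ≈ -27512.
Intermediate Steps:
g = √5342/5 (g = √(-33*1/25 + 215) = √(-33/25 + 215) = √(5342/25) = √5342/5 ≈ 14.618)
y = 376 - √5342/5 ≈ 361.38
√(552 + 725)*(-780) + y = √(552 + 725)*(-780) + (376 - √5342/5) = √1277*(-780) + (376 - √5342/5) = -780*√1277 + (376 - √5342/5) = 376 - 780*√1277 - √5342/5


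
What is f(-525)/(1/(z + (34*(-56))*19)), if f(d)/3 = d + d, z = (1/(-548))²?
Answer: 17110481067225/150152 ≈ 1.1395e+8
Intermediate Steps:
z = 1/300304 (z = (-1/548)² = 1/300304 ≈ 3.3300e-6)
f(d) = 6*d (f(d) = 3*(d + d) = 3*(2*d) = 6*d)
f(-525)/(1/(z + (34*(-56))*19)) = (6*(-525))/(1/(1/300304 + (34*(-56))*19)) = -3150/(1/(1/300304 - 1904*19)) = -3150/(1/(1/300304 - 36176)) = -3150/(1/(-10863797503/300304)) = -3150/(-300304/10863797503) = -3150*(-10863797503/300304) = 17110481067225/150152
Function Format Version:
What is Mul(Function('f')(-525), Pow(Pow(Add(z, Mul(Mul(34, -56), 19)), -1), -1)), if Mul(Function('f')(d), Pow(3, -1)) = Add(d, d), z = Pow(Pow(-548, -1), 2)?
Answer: Rational(17110481067225, 150152) ≈ 1.1395e+8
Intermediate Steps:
z = Rational(1, 300304) (z = Pow(Rational(-1, 548), 2) = Rational(1, 300304) ≈ 3.3300e-6)
Function('f')(d) = Mul(6, d) (Function('f')(d) = Mul(3, Add(d, d)) = Mul(3, Mul(2, d)) = Mul(6, d))
Mul(Function('f')(-525), Pow(Pow(Add(z, Mul(Mul(34, -56), 19)), -1), -1)) = Mul(Mul(6, -525), Pow(Pow(Add(Rational(1, 300304), Mul(Mul(34, -56), 19)), -1), -1)) = Mul(-3150, Pow(Pow(Add(Rational(1, 300304), Mul(-1904, 19)), -1), -1)) = Mul(-3150, Pow(Pow(Add(Rational(1, 300304), -36176), -1), -1)) = Mul(-3150, Pow(Pow(Rational(-10863797503, 300304), -1), -1)) = Mul(-3150, Pow(Rational(-300304, 10863797503), -1)) = Mul(-3150, Rational(-10863797503, 300304)) = Rational(17110481067225, 150152)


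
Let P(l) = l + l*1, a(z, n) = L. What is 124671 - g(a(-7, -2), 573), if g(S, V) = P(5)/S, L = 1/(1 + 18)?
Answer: 124481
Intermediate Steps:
L = 1/19 ≈ 0.052632
a(z, n) = 1/19
P(l) = 2*l (P(l) = l + l = 2*l)
g(S, V) = 10/S (g(S, V) = (2*5)/S = 10/S)
124671 - g(a(-7, -2), 573) = 124671 - 10/1/19 = 124671 - 10*19 = 124671 - 1*190 = 124671 - 190 = 124481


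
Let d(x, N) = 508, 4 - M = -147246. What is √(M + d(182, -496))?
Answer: √147758 ≈ 384.39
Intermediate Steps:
M = 147250 (M = 4 - 1*(-147246) = 4 + 147246 = 147250)
√(M + d(182, -496)) = √(147250 + 508) = √147758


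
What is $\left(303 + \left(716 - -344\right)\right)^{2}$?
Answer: $1857769$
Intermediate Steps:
$\left(303 + \left(716 - -344\right)\right)^{2} = \left(303 + \left(716 + 344\right)\right)^{2} = \left(303 + 1060\right)^{2} = 1363^{2} = 1857769$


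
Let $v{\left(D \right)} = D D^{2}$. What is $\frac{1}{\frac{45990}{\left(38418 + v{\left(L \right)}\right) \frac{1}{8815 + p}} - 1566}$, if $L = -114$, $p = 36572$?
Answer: $- \frac{240521}{724547241} \approx -0.00033196$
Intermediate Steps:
$v{\left(D \right)} = D^{3}$
$\frac{1}{\frac{45990}{\left(38418 + v{\left(L \right)}\right) \frac{1}{8815 + p}} - 1566} = \frac{1}{\frac{45990}{\left(38418 + \left(-114\right)^{3}\right) \frac{1}{8815 + 36572}} - 1566} = \frac{1}{\frac{45990}{\left(38418 - 1481544\right) \frac{1}{45387}} - 1566} = \frac{1}{\frac{45990}{\left(-1443126\right) \frac{1}{45387}} - 1566} = \frac{1}{\frac{45990}{- \frac{481042}{15129}} - 1566} = \frac{1}{45990 \left(- \frac{15129}{481042}\right) - 1566} = \frac{1}{- \frac{347891355}{240521} - 1566} = \frac{1}{- \frac{724547241}{240521}} = - \frac{240521}{724547241}$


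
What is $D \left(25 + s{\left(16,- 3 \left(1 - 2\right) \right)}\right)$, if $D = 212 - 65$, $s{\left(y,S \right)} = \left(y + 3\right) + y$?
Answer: $8820$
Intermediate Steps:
$s{\left(y,S \right)} = 3 + 2 y$ ($s{\left(y,S \right)} = \left(3 + y\right) + y = 3 + 2 y$)
$D = 147$ ($D = 212 - 65 = 147$)
$D \left(25 + s{\left(16,- 3 \left(1 - 2\right) \right)}\right) = 147 \left(25 + \left(3 + 2 \cdot 16\right)\right) = 147 \left(25 + \left(3 + 32\right)\right) = 147 \left(25 + 35\right) = 147 \cdot 60 = 8820$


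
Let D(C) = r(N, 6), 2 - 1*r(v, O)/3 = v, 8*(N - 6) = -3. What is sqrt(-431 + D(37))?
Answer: I*sqrt(7070)/4 ≈ 21.021*I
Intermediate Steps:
N = 45/8 (N = 6 + (1/8)*(-3) = 6 - 3/8 = 45/8 ≈ 5.6250)
r(v, O) = 6 - 3*v
D(C) = -87/8 (D(C) = 6 - 3*45/8 = 6 - 135/8 = -87/8)
sqrt(-431 + D(37)) = sqrt(-431 - 87/8) = sqrt(-3535/8) = I*sqrt(7070)/4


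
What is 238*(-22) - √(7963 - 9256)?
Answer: -5236 - I*√1293 ≈ -5236.0 - 35.958*I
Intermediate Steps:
238*(-22) - √(7963 - 9256) = -5236 - √(-1293) = -5236 - I*√1293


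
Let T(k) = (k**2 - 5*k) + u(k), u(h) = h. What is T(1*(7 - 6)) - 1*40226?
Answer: -40229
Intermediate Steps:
T(k) = k**2 - 4*k (T(k) = (k**2 - 5*k) + k = k**2 - 4*k)
T(1*(7 - 6)) - 1*40226 = (1*(7 - 6))*(-4 + 1*(7 - 6)) - 1*40226 = (1*1)*(-4 + 1*1) - 40226 = 1*(-4 + 1) - 40226 = 1*(-3) - 40226 = -3 - 40226 = -40229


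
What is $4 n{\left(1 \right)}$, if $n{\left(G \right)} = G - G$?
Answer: $0$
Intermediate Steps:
$n{\left(G \right)} = 0$
$4 n{\left(1 \right)} = 4 \cdot 0 = 0$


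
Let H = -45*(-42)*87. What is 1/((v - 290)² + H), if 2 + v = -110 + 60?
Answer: 1/281394 ≈ 3.5537e-6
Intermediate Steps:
H = 164430 (H = 1890*87 = 164430)
v = -52 (v = -2 + (-110 + 60) = -2 - 50 = -52)
1/((v - 290)² + H) = 1/((-52 - 290)² + 164430) = 1/((-342)² + 164430) = 1/(116964 + 164430) = 1/281394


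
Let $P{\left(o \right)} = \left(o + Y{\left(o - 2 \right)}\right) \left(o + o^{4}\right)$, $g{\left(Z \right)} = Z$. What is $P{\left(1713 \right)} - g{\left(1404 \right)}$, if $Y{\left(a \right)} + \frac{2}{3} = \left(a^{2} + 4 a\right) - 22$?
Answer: $25280967366962515624$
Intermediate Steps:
$Y{\left(a \right)} = - \frac{68}{3} + a^{2} + 4 a$ ($Y{\left(a \right)} = - \frac{2}{3} - \left(22 - a^{2} - 4 a\right) = - \frac{2}{3} + \left(-22 + a^{2} + 4 a\right) = - \frac{68}{3} + a^{2} + 4 a$)
$P{\left(o \right)} = \left(o + o^{4}\right) \left(- \frac{92}{3} + \left(-2 + o\right)^{2} + 5 o\right)$ ($P{\left(o \right)} = \left(o + \left(- \frac{68}{3} + \left(o - 2\right)^{2} + 4 \left(o - 2\right)\right)\right) \left(o + o^{4}\right) = \left(o + \left(- \frac{68}{3} + \left(-2 + o\right)^{2} + 4 \left(-2 + o\right)\right)\right) \left(o + o^{4}\right) = \left(o + \left(- \frac{68}{3} + \left(-2 + o\right)^{2} + \left(-8 + 4 o\right)\right)\right) \left(o + o^{4}\right) = \left(o + \left(- \frac{92}{3} + \left(-2 + o\right)^{2} + 4 o\right)\right) \left(o + o^{4}\right) = \left(- \frac{92}{3} + \left(-2 + o\right)^{2} + 5 o\right) \left(o + o^{4}\right) = \left(o + o^{4}\right) \left(- \frac{92}{3} + \left(-2 + o\right)^{2} + 5 o\right)$)
$P{\left(1713 \right)} - g{\left(1404 \right)} = 1713 \left(- \frac{80}{3} + 1713 + 1713^{2} + 1713^{4} + 1713^{5} - \frac{80 \cdot 1713^{3}}{3}\right) - 1404 = 1713 \left(- \frac{80}{3} + 1713 + 2934369 + 8610521428161 + 14749823206439793 - 134041975920\right) - 1404 = 1713 \cdot \frac{44274899066484268}{3} - 1404 = 25280967366962517028 - 1404 = 25280967366962515624$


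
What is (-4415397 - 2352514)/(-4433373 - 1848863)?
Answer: 6767911/6282236 ≈ 1.0773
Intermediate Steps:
(-4415397 - 2352514)/(-4433373 - 1848863) = -6767911/(-6282236) = -6767911*(-1/6282236) = 6767911/6282236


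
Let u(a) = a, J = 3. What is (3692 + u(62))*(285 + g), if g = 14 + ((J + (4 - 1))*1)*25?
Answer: 1685546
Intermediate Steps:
g = 164 (g = 14 + ((3 + (4 - 1))*1)*25 = 14 + ((3 + 3)*1)*25 = 14 + (6*1)*25 = 14 + 6*25 = 14 + 150 = 164)
(3692 + u(62))*(285 + g) = (3692 + 62)*(285 + 164) = 3754*449 = 1685546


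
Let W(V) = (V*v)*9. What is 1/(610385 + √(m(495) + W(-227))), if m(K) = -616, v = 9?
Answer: 610385/372569867228 - I*√19003/372569867228 ≈ 1.6383e-6 - 3.7e-10*I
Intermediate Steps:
W(V) = 81*V (W(V) = (V*9)*9 = (9*V)*9 = 81*V)
1/(610385 + √(m(495) + W(-227))) = 1/(610385 + √(-616 + 81*(-227))) = 1/(610385 + √(-616 - 18387)) = 1/(610385 + √(-19003)) = 1/(610385 + I*√19003)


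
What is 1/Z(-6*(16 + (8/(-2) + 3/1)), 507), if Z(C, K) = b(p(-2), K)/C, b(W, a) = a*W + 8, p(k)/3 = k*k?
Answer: -45/3046 ≈ -0.014773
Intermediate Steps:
p(k) = 3*k² (p(k) = 3*(k*k) = 3*k²)
b(W, a) = 8 + W*a (b(W, a) = W*a + 8 = 8 + W*a)
Z(C, K) = (8 + 12*K)/C (Z(C, K) = (8 + (3*(-2)²)*K)/C = (8 + (3*4)*K)/C = (8 + 12*K)/C)
1/Z(-6*(16 + (8/(-2) + 3/1)), 507) = 1/(4*(2 + 3*507)/((-6*(16 + (8/(-2) + 3/1))))) = 1/(4*(2 + 1521)/((-6*(16 + (8*(-½) + 3*1))))) = 1/(4*1523/(-6*(16 + (-4 + 3)))) = 1/(4*1523/(-6*(16 - 1))) = 1/(4*1523/(-6*15)) = 1/(4*1523/(-90)) = 1/(4*(-1/90)*1523) = 1/(-3046/45) = -45/3046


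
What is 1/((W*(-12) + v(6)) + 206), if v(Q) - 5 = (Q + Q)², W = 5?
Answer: 1/295 ≈ 0.0033898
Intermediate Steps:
v(Q) = 5 + 4*Q² (v(Q) = 5 + (Q + Q)² = 5 + (2*Q)² = 5 + 4*Q²)
1/((W*(-12) + v(6)) + 206) = 1/((5*(-12) + (5 + 4*6²)) + 206) = 1/((-60 + (5 + 4*36)) + 206) = 1/((-60 + (5 + 144)) + 206) = 1/((-60 + 149) + 206) = 1/(89 + 206) = 1/295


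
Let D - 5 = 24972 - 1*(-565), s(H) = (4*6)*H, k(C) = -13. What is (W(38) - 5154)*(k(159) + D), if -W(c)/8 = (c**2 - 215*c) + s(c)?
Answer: 1055828382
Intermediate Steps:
s(H) = 24*H
D = 25542 (D = 5 + (24972 - 1*(-565)) = 5 + (24972 + 565) = 5 + 25537 = 25542)
W(c) = -8*c**2 + 1528*c (W(c) = -8*((c**2 - 215*c) + 24*c) = -8*(c**2 - 191*c) = -8*c**2 + 1528*c)
(W(38) - 5154)*(k(159) + D) = (8*38*(191 - 1*38) - 5154)*(-13 + 25542) = (8*38*(191 - 38) - 5154)*25529 = (8*38*153 - 5154)*25529 = (46512 - 5154)*25529 = 41358*25529 = 1055828382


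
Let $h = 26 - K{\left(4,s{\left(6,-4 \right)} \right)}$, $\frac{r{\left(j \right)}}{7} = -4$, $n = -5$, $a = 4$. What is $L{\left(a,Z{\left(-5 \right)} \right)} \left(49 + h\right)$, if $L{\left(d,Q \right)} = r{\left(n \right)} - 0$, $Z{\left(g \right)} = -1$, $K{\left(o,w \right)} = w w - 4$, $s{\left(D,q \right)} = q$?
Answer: $-1764$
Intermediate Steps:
$r{\left(j \right)} = -28$ ($r{\left(j \right)} = 7 \left(-4\right) = -28$)
$K{\left(o,w \right)} = -4 + w^{2}$ ($K{\left(o,w \right)} = w^{2} - 4 = -4 + w^{2}$)
$L{\left(d,Q \right)} = -28$ ($L{\left(d,Q \right)} = -28 - 0 = -28 + 0 = -28$)
$h = 14$ ($h = 26 - \left(-4 + \left(-4\right)^{2}\right) = 26 - \left(-4 + 16\right) = 26 - 12 = 14$)
$L{\left(a,Z{\left(-5 \right)} \right)} \left(49 + h\right) = - 28 \left(49 + 14\right) = \left(-28\right) 63 = -1764$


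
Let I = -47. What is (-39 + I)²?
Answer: 7396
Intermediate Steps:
(-39 + I)² = (-39 - 47)² = (-86)² = 7396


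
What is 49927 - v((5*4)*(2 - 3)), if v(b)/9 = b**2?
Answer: 46327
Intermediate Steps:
v(b) = 9*b**2
49927 - v((5*4)*(2 - 3)) = 49927 - 9*((5*4)*(2 - 3))**2 = 49927 - 9*(20*(-1))**2 = 49927 - 9*(-20)**2 = 49927 - 9*400 = 49927 - 1*3600 = 49927 - 3600 = 46327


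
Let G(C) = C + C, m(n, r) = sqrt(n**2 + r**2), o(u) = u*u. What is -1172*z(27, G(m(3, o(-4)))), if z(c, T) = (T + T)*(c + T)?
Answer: -2484640 - 126576*sqrt(265) ≈ -4.5452e+6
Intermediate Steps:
o(u) = u**2
G(C) = 2*C
z(c, T) = 2*T*(T + c) (z(c, T) = (2*T)*(T + c) = 2*T*(T + c))
-1172*z(27, G(m(3, o(-4)))) = -2344*2*sqrt(3**2 + ((-4)**2)**2)*(2*sqrt(3**2 + ((-4)**2)**2) + 27) = -2344*2*sqrt(9 + 16**2)*(2*sqrt(9 + 16**2) + 27) = -2344*2*sqrt(9 + 256)*(2*sqrt(9 + 256) + 27) = -2344*2*sqrt(265)*(2*sqrt(265) + 27) = -2344*2*sqrt(265)*(27 + 2*sqrt(265)) = -4688*sqrt(265)*(27 + 2*sqrt(265))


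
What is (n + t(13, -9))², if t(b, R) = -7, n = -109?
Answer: 13456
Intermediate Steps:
(n + t(13, -9))² = (-109 - 7)² = (-116)² = 13456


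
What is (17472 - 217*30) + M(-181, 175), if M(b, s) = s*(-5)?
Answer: 10087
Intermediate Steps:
M(b, s) = -5*s
(17472 - 217*30) + M(-181, 175) = (17472 - 217*30) - 5*175 = (17472 - 6510) - 875 = 10962 - 875 = 10087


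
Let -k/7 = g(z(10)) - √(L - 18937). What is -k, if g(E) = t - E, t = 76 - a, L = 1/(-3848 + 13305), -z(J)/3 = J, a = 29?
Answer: 539 - 2*I*√8640957786/193 ≈ 539.0 - 963.28*I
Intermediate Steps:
z(J) = -3*J
L = 1/9457 ≈ 0.00010574
t = 47 (t = 76 - 1*29 = 76 - 29 = 47)
g(E) = 47 - E
k = -539 + 2*I*√8640957786/193 (k = -7*((47 - (-3)*10) - √(1/9457 - 18937)) = -7*((47 - 1*(-30)) - √(-179087208/9457)) = -7*((47 + 30) - 2*I*√8640957786/1351) = -7*(77 - 2*I*√8640957786/1351) = -539 + 2*I*√8640957786/193 ≈ -539.0 + 963.28*I)
-k = -(-539 + 2*I*√8640957786/193) = 539 - 2*I*√8640957786/193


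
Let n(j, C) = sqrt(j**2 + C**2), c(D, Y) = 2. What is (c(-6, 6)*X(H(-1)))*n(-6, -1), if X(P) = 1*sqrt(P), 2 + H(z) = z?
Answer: 2*I*sqrt(111) ≈ 21.071*I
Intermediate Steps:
H(z) = -2 + z
X(P) = sqrt(P)
n(j, C) = sqrt(C**2 + j**2)
(c(-6, 6)*X(H(-1)))*n(-6, -1) = (2*sqrt(-2 - 1))*sqrt((-1)**2 + (-6)**2) = (2*sqrt(-3))*sqrt(1 + 36) = (2*(I*sqrt(3)))*sqrt(37) = (2*I*sqrt(3))*sqrt(37) = 2*I*sqrt(111)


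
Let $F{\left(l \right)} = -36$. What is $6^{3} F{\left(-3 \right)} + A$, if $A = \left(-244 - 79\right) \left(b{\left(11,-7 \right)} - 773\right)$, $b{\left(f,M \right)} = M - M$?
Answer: $241903$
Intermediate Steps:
$b{\left(f,M \right)} = 0$
$A = 249679$ ($A = \left(-244 - 79\right) \left(0 - 773\right) = \left(-323\right) \left(-773\right) = 249679$)
$6^{3} F{\left(-3 \right)} + A = 6^{3} \left(-36\right) + 249679 = 216 \left(-36\right) + 249679 = -7776 + 249679 = 241903$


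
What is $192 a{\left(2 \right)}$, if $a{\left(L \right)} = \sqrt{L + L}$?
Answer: $384$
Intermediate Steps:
$a{\left(L \right)} = \sqrt{2} \sqrt{L}$ ($a{\left(L \right)} = \sqrt{2 L} = \sqrt{2} \sqrt{L}$)
$192 a{\left(2 \right)} = 192 \sqrt{2} \sqrt{2} = 192 \cdot 2 = 384$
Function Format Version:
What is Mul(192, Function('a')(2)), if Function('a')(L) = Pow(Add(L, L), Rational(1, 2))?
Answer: 384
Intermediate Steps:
Function('a')(L) = Mul(Pow(2, Rational(1, 2)), Pow(L, Rational(1, 2))) (Function('a')(L) = Pow(Mul(2, L), Rational(1, 2)) = Mul(Pow(2, Rational(1, 2)), Pow(L, Rational(1, 2))))
Mul(192, Function('a')(2)) = Mul(192, Mul(Pow(2, Rational(1, 2)), Pow(2, Rational(1, 2)))) = Mul(192, 2) = 384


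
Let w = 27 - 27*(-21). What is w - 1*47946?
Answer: -47352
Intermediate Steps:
w = 594 (w = 27 + 567 = 594)
w - 1*47946 = 594 - 1*47946 = 594 - 47946 = -47352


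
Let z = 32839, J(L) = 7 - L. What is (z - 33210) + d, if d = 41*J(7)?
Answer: -371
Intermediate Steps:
d = 0 (d = 41*(7 - 1*7) = 41*(7 - 7) = 41*0 = 0)
(z - 33210) + d = (32839 - 33210) + 0 = -371 + 0 = -371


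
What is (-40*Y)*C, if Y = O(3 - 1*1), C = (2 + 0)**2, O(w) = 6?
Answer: -960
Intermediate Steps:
C = 4 (C = 2**2 = 4)
Y = 6
(-40*Y)*C = -40*6*4 = -240*4 = -960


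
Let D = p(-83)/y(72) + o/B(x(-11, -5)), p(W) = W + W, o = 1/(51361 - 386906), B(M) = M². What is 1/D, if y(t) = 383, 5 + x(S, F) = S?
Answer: -32899516160/14259320703 ≈ -2.3072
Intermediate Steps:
x(S, F) = -5 + S
o = -1/335545 (o = 1/(-335545) = -1/335545 ≈ -2.9802e-6)
p(W) = 2*W
D = -14259320703/32899516160 (D = (2*(-83))/383 - 1/(335545*(-5 - 11)²) = -166*1/383 - 1/(335545*((-16)²)) = -166/383 - 1/335545/256 = -166/383 - 1/335545*1/256 = -166/383 - 1/85899520 = -14259320703/32899516160 ≈ -0.43342)
1/D = 1/(-14259320703/32899516160) = -32899516160/14259320703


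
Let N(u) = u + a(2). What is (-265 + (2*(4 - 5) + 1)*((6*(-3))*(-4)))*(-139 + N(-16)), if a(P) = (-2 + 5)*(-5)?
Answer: 57290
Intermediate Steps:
a(P) = -15 (a(P) = 3*(-5) = -15)
N(u) = -15 + u (N(u) = u - 15 = -15 + u)
(-265 + (2*(4 - 5) + 1)*((6*(-3))*(-4)))*(-139 + N(-16)) = (-265 + (2*(4 - 5) + 1)*((6*(-3))*(-4)))*(-139 + (-15 - 16)) = (-265 + (2*(-1) + 1)*(-18*(-4)))*(-139 - 31) = (-265 + (-2 + 1)*72)*(-170) = (-265 - 1*72)*(-170) = (-265 - 72)*(-170) = -337*(-170) = 57290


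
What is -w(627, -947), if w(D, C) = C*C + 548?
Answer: -897357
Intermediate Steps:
w(D, C) = 548 + C² (w(D, C) = C² + 548 = 548 + C²)
-w(627, -947) = -(548 + (-947)²) = -(548 + 896809) = -1*897357 = -897357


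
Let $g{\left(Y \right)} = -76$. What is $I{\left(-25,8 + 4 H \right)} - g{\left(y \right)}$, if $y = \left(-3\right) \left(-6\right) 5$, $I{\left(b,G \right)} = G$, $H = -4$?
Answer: $68$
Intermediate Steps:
$y = 90$ ($y = 18 \cdot 5 = 90$)
$I{\left(-25,8 + 4 H \right)} - g{\left(y \right)} = \left(8 + 4 \left(-4\right)\right) - -76 = \left(8 - 16\right) + 76 = -8 + 76 = 68$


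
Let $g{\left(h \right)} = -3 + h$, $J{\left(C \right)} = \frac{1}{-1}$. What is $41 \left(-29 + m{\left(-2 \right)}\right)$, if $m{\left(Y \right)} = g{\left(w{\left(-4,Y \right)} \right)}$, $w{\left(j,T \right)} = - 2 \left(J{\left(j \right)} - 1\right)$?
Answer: $-1148$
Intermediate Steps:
$J{\left(C \right)} = -1$
$w{\left(j,T \right)} = 4$ ($w{\left(j,T \right)} = - 2 \left(-1 - 1\right) = \left(-2\right) \left(-2\right) = 4$)
$m{\left(Y \right)} = 1$ ($m{\left(Y \right)} = -3 + 4 = 1$)
$41 \left(-29 + m{\left(-2 \right)}\right) = 41 \left(-29 + 1\right) = 41 \left(-28\right) = -1148$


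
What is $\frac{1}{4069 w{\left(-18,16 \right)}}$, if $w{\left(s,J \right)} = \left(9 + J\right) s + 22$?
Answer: $- \frac{1}{1741532} \approx -5.7421 \cdot 10^{-7}$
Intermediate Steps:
$w{\left(s,J \right)} = 22 + s \left(9 + J\right)$ ($w{\left(s,J \right)} = s \left(9 + J\right) + 22 = 22 + s \left(9 + J\right)$)
$\frac{1}{4069 w{\left(-18,16 \right)}} = \frac{1}{4069 \left(22 + 9 \left(-18\right) + 16 \left(-18\right)\right)} = \frac{1}{4069 \left(22 - 162 - 288\right)} = \frac{1}{4069 \left(-428\right)} = \frac{1}{-1741532} = - \frac{1}{1741532}$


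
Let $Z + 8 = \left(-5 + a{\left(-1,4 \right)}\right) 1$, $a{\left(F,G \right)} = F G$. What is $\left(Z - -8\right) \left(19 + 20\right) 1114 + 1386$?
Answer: $-389628$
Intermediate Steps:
$Z = -17$ ($Z = -8 + \left(-5 - 4\right) 1 = -8 - 9 = -17$)
$\left(Z - -8\right) \left(19 + 20\right) 1114 + 1386 = \left(-17 - -8\right) \left(19 + 20\right) 1114 + 1386 = \left(-17 + 8\right) 39 \cdot 1114 + 1386 = \left(-9\right) 39 \cdot 1114 + 1386 = \left(-351\right) 1114 + 1386 = -391014 + 1386 = -389628$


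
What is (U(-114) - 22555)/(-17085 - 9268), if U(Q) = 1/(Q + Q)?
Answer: 5142541/6008484 ≈ 0.85588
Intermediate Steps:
U(Q) = 1/(2*Q)
(U(-114) - 22555)/(-17085 - 9268) = ((1/2)/(-114) - 22555)/(-17085 - 9268) = ((1/2)*(-1/114) - 22555)/(-26353) = (-1/228 - 22555)*(-1/26353) = -5142541/228*(-1/26353) = 5142541/6008484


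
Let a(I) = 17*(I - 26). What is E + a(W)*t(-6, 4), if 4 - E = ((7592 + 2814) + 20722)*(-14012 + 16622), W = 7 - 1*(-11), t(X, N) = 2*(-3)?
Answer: -81243260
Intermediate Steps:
t(X, N) = -6
W = 18 (W = 7 + 11 = 18)
a(I) = -442 + 17*I (a(I) = 17*(-26 + I) = -442 + 17*I)
E = -81244076 (E = 4 - ((7592 + 2814) + 20722)*(-14012 + 16622) = 4 - (10406 + 20722)*2610 = 4 - 31128*2610 = 4 - 1*81244080 = 4 - 81244080 = -81244076)
E + a(W)*t(-6, 4) = -81244076 + (-442 + 17*18)*(-6) = -81244076 + (-442 + 306)*(-6) = -81244076 - 136*(-6) = -81244076 + 816 = -81243260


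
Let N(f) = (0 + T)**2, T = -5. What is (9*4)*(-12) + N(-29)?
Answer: -407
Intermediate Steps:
N(f) = 25 (N(f) = (0 - 5)**2 = (-5)**2 = 25)
(9*4)*(-12) + N(-29) = (9*4)*(-12) + 25 = 36*(-12) + 25 = -432 + 25 = -407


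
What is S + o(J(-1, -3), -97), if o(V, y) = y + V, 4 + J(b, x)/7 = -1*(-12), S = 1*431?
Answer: 390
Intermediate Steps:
S = 431
J(b, x) = 56 (J(b, x) = -28 + 7*(-1*(-12)) = -28 + 7*12 = -28 + 84 = 56)
o(V, y) = V + y
S + o(J(-1, -3), -97) = 431 + (56 - 97) = 431 - 41 = 390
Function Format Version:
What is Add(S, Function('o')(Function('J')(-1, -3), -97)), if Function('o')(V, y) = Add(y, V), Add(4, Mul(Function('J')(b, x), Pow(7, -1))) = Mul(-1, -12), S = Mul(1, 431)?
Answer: 390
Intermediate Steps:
S = 431
Function('J')(b, x) = 56 (Function('J')(b, x) = Add(-28, Mul(7, Mul(-1, -12))) = Add(-28, Mul(7, 12)) = Add(-28, 84) = 56)
Function('o')(V, y) = Add(V, y)
Add(S, Function('o')(Function('J')(-1, -3), -97)) = Add(431, Add(56, -97)) = Add(431, -41) = 390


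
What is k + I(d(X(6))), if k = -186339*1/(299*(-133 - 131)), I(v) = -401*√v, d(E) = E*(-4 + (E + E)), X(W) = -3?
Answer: 62113/26312 - 401*√30 ≈ -2194.0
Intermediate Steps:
d(E) = E*(-4 + 2*E)
k = 62113/26312 (k = -186339/(299*(-264)) = -186339/(-78936) = -186339*(-1/78936) = 62113/26312 ≈ 2.3606)
k + I(d(X(6))) = 62113/26312 - 401*√30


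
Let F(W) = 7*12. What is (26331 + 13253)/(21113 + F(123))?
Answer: 39584/21197 ≈ 1.8674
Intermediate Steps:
F(W) = 84
(26331 + 13253)/(21113 + F(123)) = (26331 + 13253)/(21113 + 84) = 39584/21197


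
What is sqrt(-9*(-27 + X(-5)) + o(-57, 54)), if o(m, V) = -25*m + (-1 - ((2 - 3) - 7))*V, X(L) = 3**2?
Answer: sqrt(1965) ≈ 44.328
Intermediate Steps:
X(L) = 9
o(m, V) = -25*m + 7*V (o(m, V) = -25*m + (-1 - (-1 - 7))*V = -25*m + (-1 - 1*(-8))*V = -25*m + (-1 + 8)*V = -25*m + 7*V)
sqrt(-9*(-27 + X(-5)) + o(-57, 54)) = sqrt(-9*(-27 + 9) + (-25*(-57) + 7*54)) = sqrt(-9*(-18) + (1425 + 378)) = sqrt(162 + 1803) = sqrt(1965)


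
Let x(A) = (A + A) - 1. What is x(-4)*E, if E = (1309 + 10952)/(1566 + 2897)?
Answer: -110349/4463 ≈ -24.725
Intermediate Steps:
x(A) = -1 + 2*A (x(A) = 2*A - 1 = -1 + 2*A)
E = 12261/4463 ≈ 2.7473
x(-4)*E = (-1 + 2*(-4))*(12261/4463) = (-1 - 8)*(12261/4463) = -9*12261/4463 = -110349/4463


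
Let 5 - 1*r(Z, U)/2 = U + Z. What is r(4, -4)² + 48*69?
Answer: 3412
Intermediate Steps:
r(Z, U) = 10 - 2*U - 2*Z (r(Z, U) = 10 - 2*(U + Z) = 10 + (-2*U - 2*Z) = 10 - 2*U - 2*Z)
r(4, -4)² + 48*69 = (10 - 2*(-4) - 2*4)² + 48*69 = (10 + 8 - 8)² + 3312 = 10² + 3312 = 100 + 3312 = 3412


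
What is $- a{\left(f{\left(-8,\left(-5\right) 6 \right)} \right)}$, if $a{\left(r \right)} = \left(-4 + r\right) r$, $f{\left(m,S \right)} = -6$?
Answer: $-60$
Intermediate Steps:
$a{\left(r \right)} = r \left(-4 + r\right)$
$- a{\left(f{\left(-8,\left(-5\right) 6 \right)} \right)} = - \left(-6\right) \left(-4 - 6\right) = - \left(-6\right) \left(-10\right) = \left(-1\right) 60 = -60$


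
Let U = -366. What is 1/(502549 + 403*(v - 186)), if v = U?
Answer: 1/280093 ≈ 3.5702e-6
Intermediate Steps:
v = -366
1/(502549 + 403*(v - 186)) = 1/(502549 + 403*(-366 - 186)) = 1/(502549 + 403*(-552)) = 1/(502549 - 222456) = 1/280093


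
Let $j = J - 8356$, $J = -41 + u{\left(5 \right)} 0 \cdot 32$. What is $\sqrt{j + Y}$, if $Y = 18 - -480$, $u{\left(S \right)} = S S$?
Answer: $i \sqrt{7899} \approx 88.876 i$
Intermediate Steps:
$u{\left(S \right)} = S^{2}$
$Y = 498$ ($Y = 18 + 480 = 498$)
$J = -41$ ($J = -41 + 5^{2} \cdot 0 \cdot 32 = -41 + 25 \cdot 0 = -41 + 0 = -41$)
$j = -8397$ ($j = -41 - 8356 = -8397$)
$\sqrt{j + Y} = \sqrt{-8397 + 498} = \sqrt{-7899} = i \sqrt{7899}$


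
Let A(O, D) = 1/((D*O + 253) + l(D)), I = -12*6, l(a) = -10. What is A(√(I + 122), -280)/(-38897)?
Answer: 243/150179411047 + 1400*√2/150179411047 ≈ 1.4802e-8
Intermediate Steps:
I = -72
A(O, D) = 1/(243 + D*O) (A(O, D) = 1/((D*O + 253) - 10) = 1/((253 + D*O) - 10) = 1/(243 + D*O))
A(√(I + 122), -280)/(-38897) = 1/((243 - 280*√(-72 + 122))*(-38897)) = -1/38897/(243 - 1400*√2) = -1/(38897*(243 - 1400*√2))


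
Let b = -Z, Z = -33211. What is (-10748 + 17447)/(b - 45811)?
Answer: -319/600 ≈ -0.53167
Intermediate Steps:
b = 33211 (b = -1*(-33211) = 33211)
(-10748 + 17447)/(b - 45811) = (-10748 + 17447)/(33211 - 45811) = 6699/(-12600) = 6699*(-1/12600) = -319/600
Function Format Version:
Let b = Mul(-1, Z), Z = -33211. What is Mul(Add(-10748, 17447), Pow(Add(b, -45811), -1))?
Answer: Rational(-319, 600) ≈ -0.53167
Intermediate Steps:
b = 33211 (b = Mul(-1, -33211) = 33211)
Mul(Add(-10748, 17447), Pow(Add(b, -45811), -1)) = Mul(Add(-10748, 17447), Pow(Add(33211, -45811), -1)) = Mul(6699, Pow(-12600, -1)) = Mul(6699, Rational(-1, 12600)) = Rational(-319, 600)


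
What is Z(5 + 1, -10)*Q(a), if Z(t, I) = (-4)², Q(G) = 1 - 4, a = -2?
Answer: -48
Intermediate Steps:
Q(G) = -3
Z(t, I) = 16
Z(5 + 1, -10)*Q(a) = 16*(-3) = -48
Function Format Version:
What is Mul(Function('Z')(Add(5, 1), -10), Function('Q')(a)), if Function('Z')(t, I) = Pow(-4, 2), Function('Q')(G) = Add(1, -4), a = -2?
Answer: -48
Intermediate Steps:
Function('Q')(G) = -3
Function('Z')(t, I) = 16
Mul(Function('Z')(Add(5, 1), -10), Function('Q')(a)) = Mul(16, -3) = -48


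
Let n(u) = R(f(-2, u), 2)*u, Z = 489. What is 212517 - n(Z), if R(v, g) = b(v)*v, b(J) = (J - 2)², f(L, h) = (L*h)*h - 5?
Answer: 53489588243015073300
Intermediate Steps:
f(L, h) = -5 + L*h² (f(L, h) = L*h² - 5 = -5 + L*h²)
b(J) = (-2 + J)²
R(v, g) = v*(-2 + v)² (R(v, g) = (-2 + v)²*v = v*(-2 + v)²)
n(u) = u*(-7 - 2*u²)²*(-5 - 2*u²) (n(u) = ((-5 - 2*u²)*(-2 + (-5 - 2*u²))²)*u = ((-5 - 2*u²)*(-7 - 2*u²)²)*u = ((-7 - 2*u²)²*(-5 - 2*u²))*u = u*(-7 - 2*u²)²*(-5 - 2*u²))
212517 - n(Z) = 212517 - (-1)*489*(7 + 2*489²)²*(5 + 2*489²) = 212517 - (-1)*489*(7 + 2*239121)²*(5 + 2*239121) = 212517 - (-1)*489*(7 + 478242)²*(5 + 478242) = 212517 - (-1)*489*478249²*478247 = 212517 - (-1)*489*228722106001*478247 = 212517 - 1*(-53489588243014860783) = 212517 + 53489588243014860783 = 53489588243015073300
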